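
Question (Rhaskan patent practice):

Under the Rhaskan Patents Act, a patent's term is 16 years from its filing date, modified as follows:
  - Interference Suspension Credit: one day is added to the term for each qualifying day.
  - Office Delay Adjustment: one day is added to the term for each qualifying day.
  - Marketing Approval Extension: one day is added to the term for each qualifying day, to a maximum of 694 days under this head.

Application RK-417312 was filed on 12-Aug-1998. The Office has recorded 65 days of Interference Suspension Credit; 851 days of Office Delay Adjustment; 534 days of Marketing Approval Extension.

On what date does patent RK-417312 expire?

August 1, 2018

Base term: filing date + 16 years → 12 August 2014.
Interference Suspension Credit: +65 days → 16 October 2014.
Office Delay Adjustment: +851 days → 13 February 2017.
Marketing Approval Extension: 534 days (within the 694-day cap) → +534 days → 1 August 2018.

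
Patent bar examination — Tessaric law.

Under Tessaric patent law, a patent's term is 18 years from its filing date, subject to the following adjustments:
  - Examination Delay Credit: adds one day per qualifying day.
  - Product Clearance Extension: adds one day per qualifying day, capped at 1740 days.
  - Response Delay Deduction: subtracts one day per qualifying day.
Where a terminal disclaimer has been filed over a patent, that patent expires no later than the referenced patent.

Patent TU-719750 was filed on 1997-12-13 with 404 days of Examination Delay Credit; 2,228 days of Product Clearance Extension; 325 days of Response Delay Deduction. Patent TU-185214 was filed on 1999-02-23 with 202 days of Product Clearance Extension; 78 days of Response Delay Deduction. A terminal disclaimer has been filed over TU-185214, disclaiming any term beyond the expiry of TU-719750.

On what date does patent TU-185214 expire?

2017-06-27

Natural term of TU-185214:
  Base: filing + 18 years → 23 February 2017.
  Product Clearance Extension: 202 days (within the 1740-day cap) → +202 days → 13 September 2017.
  Response Delay Deduction: −78 days → 27 June 2017.
Expiry of referenced patent TU-719750:
  Base: filing + 18 years → 13 December 2015.
  Examination Delay Credit: +404 days → 20 January 2017.
  Product Clearance Extension: 2228 days claimed exceeds the 1740-day cap, so +1740 days → 26 October 2021.
  Response Delay Deduction: −325 days → 5 December 2020.
Terminal disclaimer: TU-185214 expires on the earlier of 27 June 2017 and 5 December 2020.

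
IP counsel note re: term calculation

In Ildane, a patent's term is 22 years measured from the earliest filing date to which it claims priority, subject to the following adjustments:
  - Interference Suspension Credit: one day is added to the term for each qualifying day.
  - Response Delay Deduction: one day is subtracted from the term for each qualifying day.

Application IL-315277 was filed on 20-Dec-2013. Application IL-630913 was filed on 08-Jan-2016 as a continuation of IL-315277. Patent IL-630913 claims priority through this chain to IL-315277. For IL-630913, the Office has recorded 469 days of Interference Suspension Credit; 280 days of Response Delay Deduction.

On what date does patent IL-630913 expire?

Earliest priority filing: 20 December 2013.
Base term: 20 December 2013 + 22 years → 20 December 2035.
Interference Suspension Credit: +469 days → 2 April 2037.
Response Delay Deduction: −280 days → 26 June 2036.

June 26, 2036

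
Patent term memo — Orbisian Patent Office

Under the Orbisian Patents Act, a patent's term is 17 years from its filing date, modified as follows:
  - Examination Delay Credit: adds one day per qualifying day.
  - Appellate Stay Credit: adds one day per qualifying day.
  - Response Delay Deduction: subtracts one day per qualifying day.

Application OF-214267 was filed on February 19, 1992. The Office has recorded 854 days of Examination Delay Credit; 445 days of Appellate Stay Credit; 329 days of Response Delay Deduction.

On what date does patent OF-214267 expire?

Base term: filing date + 17 years → 19 February 2009.
Examination Delay Credit: +854 days → 23 June 2011.
Appellate Stay Credit: +445 days → 10 September 2012.
Response Delay Deduction: −329 days → 17 October 2011.

2011-10-17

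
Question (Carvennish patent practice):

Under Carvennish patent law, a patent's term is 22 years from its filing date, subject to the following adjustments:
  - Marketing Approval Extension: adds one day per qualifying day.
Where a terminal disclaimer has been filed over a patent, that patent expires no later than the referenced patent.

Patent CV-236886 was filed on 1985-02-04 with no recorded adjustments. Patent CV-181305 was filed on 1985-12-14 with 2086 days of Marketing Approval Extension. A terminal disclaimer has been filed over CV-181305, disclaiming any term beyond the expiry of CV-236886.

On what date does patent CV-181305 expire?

Natural term of CV-181305:
  Base: filing + 22 years → 14 December 2007.
  Marketing Approval Extension: +2086 days → 30 August 2013.
Expiry of referenced patent CV-236886:
  Base: filing + 22 years → 4 February 2007.
Terminal disclaimer: CV-181305 expires on the earlier of 30 August 2013 and 4 February 2007.

2007-02-04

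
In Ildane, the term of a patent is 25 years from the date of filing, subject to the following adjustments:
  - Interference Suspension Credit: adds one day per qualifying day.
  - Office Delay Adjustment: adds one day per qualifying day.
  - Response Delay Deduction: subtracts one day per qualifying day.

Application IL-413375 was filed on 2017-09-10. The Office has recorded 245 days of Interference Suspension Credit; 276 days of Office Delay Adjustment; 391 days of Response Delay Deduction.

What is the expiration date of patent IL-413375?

Base term: filing date + 25 years → 10 September 2042.
Interference Suspension Credit: +245 days → 13 May 2043.
Office Delay Adjustment: +276 days → 13 February 2044.
Response Delay Deduction: −391 days → 18 January 2043.

2043-01-18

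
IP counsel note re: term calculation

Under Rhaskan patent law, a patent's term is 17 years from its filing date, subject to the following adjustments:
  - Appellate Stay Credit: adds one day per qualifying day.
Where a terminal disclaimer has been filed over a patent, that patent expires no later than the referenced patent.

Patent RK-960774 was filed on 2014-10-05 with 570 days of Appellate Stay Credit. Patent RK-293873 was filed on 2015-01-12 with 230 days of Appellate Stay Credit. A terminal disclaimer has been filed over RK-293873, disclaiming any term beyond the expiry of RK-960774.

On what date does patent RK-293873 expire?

Natural term of RK-293873:
  Base: filing + 17 years → 12 January 2032.
  Appellate Stay Credit: +230 days → 29 August 2032.
Expiry of referenced patent RK-960774:
  Base: filing + 17 years → 5 October 2031.
  Appellate Stay Credit: +570 days → 27 April 2033.
Terminal disclaimer: RK-293873 expires on the earlier of 29 August 2032 and 27 April 2033.

August 29, 2032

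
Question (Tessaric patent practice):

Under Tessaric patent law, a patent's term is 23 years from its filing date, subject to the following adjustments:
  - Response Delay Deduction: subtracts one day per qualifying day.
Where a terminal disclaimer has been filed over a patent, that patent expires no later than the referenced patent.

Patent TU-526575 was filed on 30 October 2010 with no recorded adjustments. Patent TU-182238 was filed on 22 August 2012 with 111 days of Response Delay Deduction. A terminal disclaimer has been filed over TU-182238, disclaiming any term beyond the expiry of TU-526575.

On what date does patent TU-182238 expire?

2033-10-30

Natural term of TU-182238:
  Base: filing + 23 years → 22 August 2035.
  Response Delay Deduction: −111 days → 3 May 2035.
Expiry of referenced patent TU-526575:
  Base: filing + 23 years → 30 October 2033.
Terminal disclaimer: TU-182238 expires on the earlier of 3 May 2035 and 30 October 2033.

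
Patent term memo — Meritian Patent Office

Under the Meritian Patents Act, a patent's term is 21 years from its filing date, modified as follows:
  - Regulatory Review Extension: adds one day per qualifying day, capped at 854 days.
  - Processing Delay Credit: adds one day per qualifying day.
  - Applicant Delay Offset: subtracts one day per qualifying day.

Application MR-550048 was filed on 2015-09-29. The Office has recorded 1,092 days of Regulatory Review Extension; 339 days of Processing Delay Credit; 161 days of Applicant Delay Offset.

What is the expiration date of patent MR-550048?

Base term: filing date + 21 years → 29 September 2036.
Regulatory Review Extension: 1092 days claimed exceeds the 854-day cap, so +854 days → 31 January 2039.
Processing Delay Credit: +339 days → 5 January 2040.
Applicant Delay Offset: −161 days → 28 July 2039.

July 28, 2039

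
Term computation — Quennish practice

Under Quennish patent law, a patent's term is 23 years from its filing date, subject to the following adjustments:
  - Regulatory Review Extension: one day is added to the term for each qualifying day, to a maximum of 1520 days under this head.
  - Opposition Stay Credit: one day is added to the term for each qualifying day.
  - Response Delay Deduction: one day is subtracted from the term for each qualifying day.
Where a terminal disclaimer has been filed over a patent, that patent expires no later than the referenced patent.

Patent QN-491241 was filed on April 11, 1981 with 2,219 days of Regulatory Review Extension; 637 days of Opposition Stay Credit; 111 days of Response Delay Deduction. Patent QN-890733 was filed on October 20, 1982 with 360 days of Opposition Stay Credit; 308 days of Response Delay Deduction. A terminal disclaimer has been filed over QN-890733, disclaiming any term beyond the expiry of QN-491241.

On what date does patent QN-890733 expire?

Natural term of QN-890733:
  Base: filing + 23 years → 20 October 2005.
  Opposition Stay Credit: +360 days → 15 October 2006.
  Response Delay Deduction: −308 days → 11 December 2005.
Expiry of referenced patent QN-491241:
  Base: filing + 23 years → 11 April 2004.
  Regulatory Review Extension: 2219 days claimed exceeds the 1520-day cap, so +1520 days → 9 June 2008.
  Opposition Stay Credit: +637 days → 8 March 2010.
  Response Delay Deduction: −111 days → 17 November 2009.
Terminal disclaimer: QN-890733 expires on the earlier of 11 December 2005 and 17 November 2009.

December 11, 2005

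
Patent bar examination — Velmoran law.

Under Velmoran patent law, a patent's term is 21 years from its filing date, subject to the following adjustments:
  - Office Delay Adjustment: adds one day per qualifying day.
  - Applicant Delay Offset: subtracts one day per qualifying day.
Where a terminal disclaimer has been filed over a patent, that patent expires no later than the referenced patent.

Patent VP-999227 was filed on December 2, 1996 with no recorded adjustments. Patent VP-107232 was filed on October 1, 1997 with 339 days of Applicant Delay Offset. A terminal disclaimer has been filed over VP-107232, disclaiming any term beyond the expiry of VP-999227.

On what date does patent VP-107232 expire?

Natural term of VP-107232:
  Base: filing + 21 years → 1 October 2018.
  Applicant Delay Offset: −339 days → 27 October 2017.
Expiry of referenced patent VP-999227:
  Base: filing + 21 years → 2 December 2017.
Terminal disclaimer: VP-107232 expires on the earlier of 27 October 2017 and 2 December 2017.

2017-10-27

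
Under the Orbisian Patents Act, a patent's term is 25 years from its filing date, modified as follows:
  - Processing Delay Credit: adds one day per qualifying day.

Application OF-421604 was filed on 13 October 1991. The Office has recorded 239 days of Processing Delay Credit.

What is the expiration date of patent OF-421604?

Base term: filing date + 25 years → 13 October 2016.
Processing Delay Credit: +239 days → 9 June 2017.

June 9, 2017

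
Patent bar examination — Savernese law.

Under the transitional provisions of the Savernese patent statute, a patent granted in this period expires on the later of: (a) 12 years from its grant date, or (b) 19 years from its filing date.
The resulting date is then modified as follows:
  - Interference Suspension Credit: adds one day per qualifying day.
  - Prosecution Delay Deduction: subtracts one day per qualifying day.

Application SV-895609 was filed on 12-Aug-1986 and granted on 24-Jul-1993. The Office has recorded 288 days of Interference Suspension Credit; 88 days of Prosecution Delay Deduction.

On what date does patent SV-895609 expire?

(a) grant + 12 years → 24 July 2005.
(b) filing + 19 years → 12 August 2005.
Later of the two: 12 August 2005.
Interference Suspension Credit: +288 days → 27 May 2006.
Prosecution Delay Deduction: −88 days → 28 February 2006.

2006-02-28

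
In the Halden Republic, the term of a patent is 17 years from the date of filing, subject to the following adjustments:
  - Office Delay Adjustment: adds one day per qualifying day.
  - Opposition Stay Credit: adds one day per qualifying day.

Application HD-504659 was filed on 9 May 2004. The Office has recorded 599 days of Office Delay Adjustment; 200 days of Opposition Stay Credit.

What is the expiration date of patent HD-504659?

2023-07-17

Base term: filing date + 17 years → 9 May 2021.
Office Delay Adjustment: +599 days → 29 December 2022.
Opposition Stay Credit: +200 days → 17 July 2023.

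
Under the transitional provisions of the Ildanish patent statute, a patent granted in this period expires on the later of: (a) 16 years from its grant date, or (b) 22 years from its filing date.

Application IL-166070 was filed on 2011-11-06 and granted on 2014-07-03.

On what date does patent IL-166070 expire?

(a) grant + 16 years → 3 July 2030.
(b) filing + 22 years → 6 November 2033.
Later of the two: 6 November 2033.

November 6, 2033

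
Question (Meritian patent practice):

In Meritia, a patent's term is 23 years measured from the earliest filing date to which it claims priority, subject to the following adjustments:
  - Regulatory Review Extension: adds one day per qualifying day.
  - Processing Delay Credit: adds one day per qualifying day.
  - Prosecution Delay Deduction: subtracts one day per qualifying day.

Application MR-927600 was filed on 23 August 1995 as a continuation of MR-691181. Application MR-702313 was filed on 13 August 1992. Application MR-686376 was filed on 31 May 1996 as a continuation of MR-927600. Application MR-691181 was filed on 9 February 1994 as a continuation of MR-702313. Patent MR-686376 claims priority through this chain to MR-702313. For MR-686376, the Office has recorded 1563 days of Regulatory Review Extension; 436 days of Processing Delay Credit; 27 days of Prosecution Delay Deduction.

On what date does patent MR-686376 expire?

2021-01-05

Earliest priority filing: 13 August 1992.
Base term: 13 August 1992 + 23 years → 13 August 2015.
Regulatory Review Extension: +1563 days → 23 November 2019.
Processing Delay Credit: +436 days → 1 February 2021.
Prosecution Delay Deduction: −27 days → 5 January 2021.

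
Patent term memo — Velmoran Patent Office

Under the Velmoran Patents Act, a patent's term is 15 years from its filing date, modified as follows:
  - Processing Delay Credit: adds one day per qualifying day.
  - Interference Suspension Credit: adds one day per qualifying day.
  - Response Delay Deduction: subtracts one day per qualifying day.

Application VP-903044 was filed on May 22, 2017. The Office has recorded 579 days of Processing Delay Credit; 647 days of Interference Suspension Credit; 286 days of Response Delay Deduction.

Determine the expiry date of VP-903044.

2034-12-18

Base term: filing date + 15 years → 22 May 2032.
Processing Delay Credit: +579 days → 22 December 2033.
Interference Suspension Credit: +647 days → 30 September 2035.
Response Delay Deduction: −286 days → 18 December 2034.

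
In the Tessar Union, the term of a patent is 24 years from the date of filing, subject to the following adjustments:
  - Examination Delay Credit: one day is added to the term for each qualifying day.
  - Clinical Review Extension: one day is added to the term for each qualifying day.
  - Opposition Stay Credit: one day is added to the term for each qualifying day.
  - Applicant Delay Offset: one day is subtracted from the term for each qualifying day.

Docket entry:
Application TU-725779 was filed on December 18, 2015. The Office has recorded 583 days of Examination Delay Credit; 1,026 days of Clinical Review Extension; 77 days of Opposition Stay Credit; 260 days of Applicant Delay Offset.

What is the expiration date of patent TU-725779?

Base term: filing date + 24 years → 18 December 2039.
Examination Delay Credit: +583 days → 23 July 2041.
Clinical Review Extension: +1026 days → 14 May 2044.
Opposition Stay Credit: +77 days → 30 July 2044.
Applicant Delay Offset: −260 days → 13 November 2043.

2043-11-13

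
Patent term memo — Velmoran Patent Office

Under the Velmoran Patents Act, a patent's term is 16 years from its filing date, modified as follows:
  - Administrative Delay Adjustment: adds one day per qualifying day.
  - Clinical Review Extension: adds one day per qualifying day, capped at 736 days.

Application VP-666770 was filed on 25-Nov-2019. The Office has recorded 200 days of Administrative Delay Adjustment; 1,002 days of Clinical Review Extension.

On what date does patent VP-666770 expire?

June 18, 2038

Base term: filing date + 16 years → 25 November 2035.
Administrative Delay Adjustment: +200 days → 12 June 2036.
Clinical Review Extension: 1002 days claimed exceeds the 736-day cap, so +736 days → 18 June 2038.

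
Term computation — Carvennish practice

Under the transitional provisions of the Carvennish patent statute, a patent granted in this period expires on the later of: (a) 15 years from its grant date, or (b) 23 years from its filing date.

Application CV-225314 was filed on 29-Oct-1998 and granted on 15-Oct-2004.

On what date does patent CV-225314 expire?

2021-10-29

(a) grant + 15 years → 15 October 2019.
(b) filing + 23 years → 29 October 2021.
Later of the two: 29 October 2021.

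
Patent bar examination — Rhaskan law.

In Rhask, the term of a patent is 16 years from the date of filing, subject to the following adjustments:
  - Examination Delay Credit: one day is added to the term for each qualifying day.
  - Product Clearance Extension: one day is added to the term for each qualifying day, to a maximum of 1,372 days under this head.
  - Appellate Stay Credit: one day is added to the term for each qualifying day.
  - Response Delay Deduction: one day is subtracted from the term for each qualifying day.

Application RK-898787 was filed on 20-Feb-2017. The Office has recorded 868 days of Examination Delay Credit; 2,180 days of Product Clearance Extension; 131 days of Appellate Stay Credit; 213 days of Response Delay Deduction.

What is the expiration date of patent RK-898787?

January 18, 2039

Base term: filing date + 16 years → 20 February 2033.
Examination Delay Credit: +868 days → 8 July 2035.
Product Clearance Extension: 2180 days claimed exceeds the 1372-day cap, so +1372 days → 10 April 2039.
Appellate Stay Credit: +131 days → 19 August 2039.
Response Delay Deduction: −213 days → 18 January 2039.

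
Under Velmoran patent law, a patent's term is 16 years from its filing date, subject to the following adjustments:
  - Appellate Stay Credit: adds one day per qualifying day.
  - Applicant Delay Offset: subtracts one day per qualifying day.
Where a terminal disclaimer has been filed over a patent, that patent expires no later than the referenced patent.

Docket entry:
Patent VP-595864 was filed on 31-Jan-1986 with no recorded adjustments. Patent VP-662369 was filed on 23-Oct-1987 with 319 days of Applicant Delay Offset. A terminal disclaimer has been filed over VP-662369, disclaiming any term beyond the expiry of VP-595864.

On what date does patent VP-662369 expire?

January 31, 2002

Natural term of VP-662369:
  Base: filing + 16 years → 23 October 2003.
  Applicant Delay Offset: −319 days → 8 December 2002.
Expiry of referenced patent VP-595864:
  Base: filing + 16 years → 31 January 2002.
Terminal disclaimer: VP-662369 expires on the earlier of 8 December 2002 and 31 January 2002.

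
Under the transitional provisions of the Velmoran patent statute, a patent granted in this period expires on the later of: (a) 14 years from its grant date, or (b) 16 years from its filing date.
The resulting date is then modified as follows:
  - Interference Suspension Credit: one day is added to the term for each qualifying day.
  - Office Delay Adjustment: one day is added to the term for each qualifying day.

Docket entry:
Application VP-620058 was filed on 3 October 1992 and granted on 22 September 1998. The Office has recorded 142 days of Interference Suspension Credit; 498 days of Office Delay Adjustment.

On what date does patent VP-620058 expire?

(a) grant + 14 years → 22 September 2012.
(b) filing + 16 years → 3 October 2008.
Later of the two: 22 September 2012.
Interference Suspension Credit: +142 days → 11 February 2013.
Office Delay Adjustment: +498 days → 24 June 2014.

2014-06-24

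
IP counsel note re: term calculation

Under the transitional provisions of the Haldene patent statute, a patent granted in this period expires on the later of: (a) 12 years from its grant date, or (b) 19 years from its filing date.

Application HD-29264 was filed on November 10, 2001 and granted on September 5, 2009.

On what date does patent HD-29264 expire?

2021-09-05

(a) grant + 12 years → 5 September 2021.
(b) filing + 19 years → 10 November 2020.
Later of the two: 5 September 2021.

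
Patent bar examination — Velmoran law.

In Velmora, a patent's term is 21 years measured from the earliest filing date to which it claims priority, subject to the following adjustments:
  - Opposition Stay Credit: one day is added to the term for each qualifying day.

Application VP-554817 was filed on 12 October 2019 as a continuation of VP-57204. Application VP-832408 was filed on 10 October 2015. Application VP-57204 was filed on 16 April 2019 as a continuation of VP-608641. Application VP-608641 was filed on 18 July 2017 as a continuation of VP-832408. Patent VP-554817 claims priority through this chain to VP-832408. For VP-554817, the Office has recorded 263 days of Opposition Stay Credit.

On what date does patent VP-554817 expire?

June 30, 2037

Earliest priority filing: 10 October 2015.
Base term: 10 October 2015 + 21 years → 10 October 2036.
Opposition Stay Credit: +263 days → 30 June 2037.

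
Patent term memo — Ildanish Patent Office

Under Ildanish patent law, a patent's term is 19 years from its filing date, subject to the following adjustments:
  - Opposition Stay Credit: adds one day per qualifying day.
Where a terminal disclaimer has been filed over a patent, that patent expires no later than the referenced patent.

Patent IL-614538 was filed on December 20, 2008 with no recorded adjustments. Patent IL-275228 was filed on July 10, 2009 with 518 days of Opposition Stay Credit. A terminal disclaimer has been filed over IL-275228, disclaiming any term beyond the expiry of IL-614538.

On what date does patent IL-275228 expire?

December 20, 2027

Natural term of IL-275228:
  Base: filing + 19 years → 10 July 2028.
  Opposition Stay Credit: +518 days → 10 December 2029.
Expiry of referenced patent IL-614538:
  Base: filing + 19 years → 20 December 2027.
Terminal disclaimer: IL-275228 expires on the earlier of 10 December 2029 and 20 December 2027.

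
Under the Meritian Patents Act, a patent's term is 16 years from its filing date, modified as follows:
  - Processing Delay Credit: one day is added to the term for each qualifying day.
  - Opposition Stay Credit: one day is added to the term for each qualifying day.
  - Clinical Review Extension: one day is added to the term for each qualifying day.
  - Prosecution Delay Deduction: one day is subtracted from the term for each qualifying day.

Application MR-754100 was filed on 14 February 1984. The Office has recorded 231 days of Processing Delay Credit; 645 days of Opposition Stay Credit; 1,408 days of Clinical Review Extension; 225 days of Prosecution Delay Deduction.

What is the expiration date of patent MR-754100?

Base term: filing date + 16 years → 14 February 2000.
Processing Delay Credit: +231 days → 2 October 2000.
Opposition Stay Credit: +645 days → 9 July 2002.
Clinical Review Extension: +1408 days → 17 May 2006.
Prosecution Delay Deduction: −225 days → 4 October 2005.

2005-10-04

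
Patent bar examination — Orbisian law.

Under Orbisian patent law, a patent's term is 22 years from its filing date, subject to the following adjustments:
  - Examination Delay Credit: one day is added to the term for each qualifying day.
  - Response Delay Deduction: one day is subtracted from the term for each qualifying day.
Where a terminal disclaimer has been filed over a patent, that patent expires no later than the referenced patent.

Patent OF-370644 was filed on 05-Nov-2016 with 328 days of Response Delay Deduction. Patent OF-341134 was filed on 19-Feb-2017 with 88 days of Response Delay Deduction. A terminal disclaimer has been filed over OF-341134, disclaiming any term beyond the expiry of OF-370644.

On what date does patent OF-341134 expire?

2037-12-12

Natural term of OF-341134:
  Base: filing + 22 years → 19 February 2039.
  Response Delay Deduction: −88 days → 23 November 2038.
Expiry of referenced patent OF-370644:
  Base: filing + 22 years → 5 November 2038.
  Response Delay Deduction: −328 days → 12 December 2037.
Terminal disclaimer: OF-341134 expires on the earlier of 23 November 2038 and 12 December 2037.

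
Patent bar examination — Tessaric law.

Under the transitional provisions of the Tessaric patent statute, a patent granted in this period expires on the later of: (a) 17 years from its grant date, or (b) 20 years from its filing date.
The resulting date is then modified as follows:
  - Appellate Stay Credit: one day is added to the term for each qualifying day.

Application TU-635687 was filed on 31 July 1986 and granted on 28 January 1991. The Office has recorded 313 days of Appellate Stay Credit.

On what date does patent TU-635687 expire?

2008-12-06

(a) grant + 17 years → 28 January 2008.
(b) filing + 20 years → 31 July 2006.
Later of the two: 28 January 2008.
Appellate Stay Credit: +313 days → 6 December 2008.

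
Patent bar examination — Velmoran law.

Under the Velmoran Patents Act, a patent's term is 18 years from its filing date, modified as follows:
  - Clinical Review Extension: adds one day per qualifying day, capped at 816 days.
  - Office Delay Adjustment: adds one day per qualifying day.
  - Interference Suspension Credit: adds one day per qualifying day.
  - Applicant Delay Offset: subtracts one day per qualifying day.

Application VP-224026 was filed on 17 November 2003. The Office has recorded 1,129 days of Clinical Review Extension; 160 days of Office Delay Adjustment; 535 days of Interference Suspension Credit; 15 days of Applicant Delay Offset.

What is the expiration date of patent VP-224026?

Base term: filing date + 18 years → 17 November 2021.
Clinical Review Extension: 1129 days claimed exceeds the 816-day cap, so +816 days → 11 February 2024.
Office Delay Adjustment: +160 days → 20 July 2024.
Interference Suspension Credit: +535 days → 6 January 2026.
Applicant Delay Offset: −15 days → 22 December 2025.

2025-12-22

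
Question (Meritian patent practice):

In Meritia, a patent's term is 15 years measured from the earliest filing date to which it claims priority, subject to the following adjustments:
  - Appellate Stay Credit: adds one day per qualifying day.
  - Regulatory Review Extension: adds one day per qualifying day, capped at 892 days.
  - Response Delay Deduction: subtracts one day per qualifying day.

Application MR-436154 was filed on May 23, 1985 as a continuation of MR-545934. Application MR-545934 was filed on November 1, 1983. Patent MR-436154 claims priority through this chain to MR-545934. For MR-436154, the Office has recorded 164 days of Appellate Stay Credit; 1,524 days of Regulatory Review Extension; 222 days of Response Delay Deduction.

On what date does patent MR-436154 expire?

Earliest priority filing: 1 November 1983.
Base term: 1 November 1983 + 15 years → 1 November 1998.
Appellate Stay Credit: +164 days → 14 April 1999.
Regulatory Review Extension: 1524 days claimed exceeds the 892-day cap, so +892 days → 22 September 2001.
Response Delay Deduction: −222 days → 12 February 2001.

February 12, 2001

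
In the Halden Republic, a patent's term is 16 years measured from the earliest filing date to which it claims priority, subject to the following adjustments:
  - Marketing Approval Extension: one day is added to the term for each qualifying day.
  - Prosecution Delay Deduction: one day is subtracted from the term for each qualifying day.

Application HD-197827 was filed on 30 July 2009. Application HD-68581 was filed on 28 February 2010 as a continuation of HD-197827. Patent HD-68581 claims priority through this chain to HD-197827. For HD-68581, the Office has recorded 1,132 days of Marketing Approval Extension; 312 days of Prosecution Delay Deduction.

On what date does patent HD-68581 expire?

Earliest priority filing: 30 July 2009.
Base term: 30 July 2009 + 16 years → 30 July 2025.
Marketing Approval Extension: +1132 days → 4 September 2028.
Prosecution Delay Deduction: −312 days → 28 October 2027.

October 28, 2027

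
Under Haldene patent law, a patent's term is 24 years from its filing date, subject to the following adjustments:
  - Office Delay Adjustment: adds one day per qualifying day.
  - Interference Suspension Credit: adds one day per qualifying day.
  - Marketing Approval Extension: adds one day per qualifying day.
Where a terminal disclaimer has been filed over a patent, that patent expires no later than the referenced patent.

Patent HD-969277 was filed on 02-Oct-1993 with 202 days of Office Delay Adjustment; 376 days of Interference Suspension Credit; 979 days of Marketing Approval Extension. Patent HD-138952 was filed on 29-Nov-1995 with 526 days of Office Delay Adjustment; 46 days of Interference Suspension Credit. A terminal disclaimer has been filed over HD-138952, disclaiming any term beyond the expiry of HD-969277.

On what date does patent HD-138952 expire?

2021-06-23

Natural term of HD-138952:
  Base: filing + 24 years → 29 November 2019.
  Office Delay Adjustment: +526 days → 8 May 2021.
  Interference Suspension Credit: +46 days → 23 June 2021.
Expiry of referenced patent HD-969277:
  Base: filing + 24 years → 2 October 2017.
  Office Delay Adjustment: +202 days → 22 April 2018.
  Interference Suspension Credit: +376 days → 3 May 2019.
  Marketing Approval Extension: +979 days → 6 January 2022.
Terminal disclaimer: HD-138952 expires on the earlier of 23 June 2021 and 6 January 2022.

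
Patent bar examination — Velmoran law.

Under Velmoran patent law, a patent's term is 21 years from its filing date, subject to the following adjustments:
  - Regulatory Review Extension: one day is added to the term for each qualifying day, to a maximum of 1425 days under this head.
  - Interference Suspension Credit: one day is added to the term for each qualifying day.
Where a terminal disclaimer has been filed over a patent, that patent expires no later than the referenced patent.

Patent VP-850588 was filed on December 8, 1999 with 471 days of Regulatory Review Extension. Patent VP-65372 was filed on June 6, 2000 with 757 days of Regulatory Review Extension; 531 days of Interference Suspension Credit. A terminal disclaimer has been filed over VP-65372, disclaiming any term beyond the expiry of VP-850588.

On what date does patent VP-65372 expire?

Natural term of VP-65372:
  Base: filing + 21 years → 6 June 2021.
  Regulatory Review Extension: 757 days (within the 1425-day cap) → +757 days → 3 July 2023.
  Interference Suspension Credit: +531 days → 15 December 2024.
Expiry of referenced patent VP-850588:
  Base: filing + 21 years → 8 December 2020.
  Regulatory Review Extension: 471 days (within the 1425-day cap) → +471 days → 24 March 2022.
Terminal disclaimer: VP-65372 expires on the earlier of 15 December 2024 and 24 March 2022.

2022-03-24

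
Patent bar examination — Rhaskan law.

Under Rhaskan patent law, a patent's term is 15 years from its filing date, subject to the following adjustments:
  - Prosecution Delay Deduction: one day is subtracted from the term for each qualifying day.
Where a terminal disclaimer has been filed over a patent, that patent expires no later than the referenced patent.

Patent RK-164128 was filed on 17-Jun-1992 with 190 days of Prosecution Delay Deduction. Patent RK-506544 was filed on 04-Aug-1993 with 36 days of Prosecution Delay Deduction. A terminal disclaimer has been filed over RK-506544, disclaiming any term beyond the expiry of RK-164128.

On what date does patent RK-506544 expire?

Natural term of RK-506544:
  Base: filing + 15 years → 4 August 2008.
  Prosecution Delay Deduction: −36 days → 29 June 2008.
Expiry of referenced patent RK-164128:
  Base: filing + 15 years → 17 June 2007.
  Prosecution Delay Deduction: −190 days → 9 December 2006.
Terminal disclaimer: RK-506544 expires on the earlier of 29 June 2008 and 9 December 2006.

2006-12-09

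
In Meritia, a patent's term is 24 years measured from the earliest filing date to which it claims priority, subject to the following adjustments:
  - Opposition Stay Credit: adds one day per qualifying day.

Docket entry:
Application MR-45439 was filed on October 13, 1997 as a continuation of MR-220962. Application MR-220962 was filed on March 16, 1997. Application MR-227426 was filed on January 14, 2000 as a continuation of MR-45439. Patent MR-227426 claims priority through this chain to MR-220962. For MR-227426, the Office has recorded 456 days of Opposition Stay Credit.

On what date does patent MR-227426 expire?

Earliest priority filing: 16 March 1997.
Base term: 16 March 1997 + 24 years → 16 March 2021.
Opposition Stay Credit: +456 days → 15 June 2022.

June 15, 2022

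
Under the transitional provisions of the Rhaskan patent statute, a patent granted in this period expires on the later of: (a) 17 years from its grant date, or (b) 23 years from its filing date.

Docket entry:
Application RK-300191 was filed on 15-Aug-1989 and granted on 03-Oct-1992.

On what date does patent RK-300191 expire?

(a) grant + 17 years → 3 October 2009.
(b) filing + 23 years → 15 August 2012.
Later of the two: 15 August 2012.

August 15, 2012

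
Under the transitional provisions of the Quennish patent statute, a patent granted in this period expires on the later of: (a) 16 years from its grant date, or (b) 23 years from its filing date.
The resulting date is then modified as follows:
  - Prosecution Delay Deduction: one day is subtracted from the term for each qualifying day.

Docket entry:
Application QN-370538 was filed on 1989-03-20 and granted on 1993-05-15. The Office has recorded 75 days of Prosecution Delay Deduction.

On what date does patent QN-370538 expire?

January 5, 2012

(a) grant + 16 years → 15 May 2009.
(b) filing + 23 years → 20 March 2012.
Later of the two: 20 March 2012.
Prosecution Delay Deduction: −75 days → 5 January 2012.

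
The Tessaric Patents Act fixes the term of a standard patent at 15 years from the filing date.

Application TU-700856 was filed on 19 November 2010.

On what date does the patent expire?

Filing date + 15 years → 19 November 2025.

November 19, 2025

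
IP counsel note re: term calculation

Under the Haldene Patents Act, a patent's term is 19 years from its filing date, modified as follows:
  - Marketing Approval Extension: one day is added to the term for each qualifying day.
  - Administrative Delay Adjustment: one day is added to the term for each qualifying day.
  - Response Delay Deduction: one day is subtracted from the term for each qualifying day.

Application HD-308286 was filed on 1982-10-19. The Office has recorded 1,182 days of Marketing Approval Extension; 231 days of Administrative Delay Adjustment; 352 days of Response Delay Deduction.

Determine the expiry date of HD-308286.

2004-09-14

Base term: filing date + 19 years → 19 October 2001.
Marketing Approval Extension: +1182 days → 13 January 2005.
Administrative Delay Adjustment: +231 days → 1 September 2005.
Response Delay Deduction: −352 days → 14 September 2004.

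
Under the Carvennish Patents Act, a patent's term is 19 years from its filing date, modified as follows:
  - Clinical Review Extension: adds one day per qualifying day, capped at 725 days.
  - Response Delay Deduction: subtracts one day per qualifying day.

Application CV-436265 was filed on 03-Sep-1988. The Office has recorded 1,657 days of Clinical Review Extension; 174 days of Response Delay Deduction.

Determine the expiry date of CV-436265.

March 7, 2009

Base term: filing date + 19 years → 3 September 2007.
Clinical Review Extension: 1657 days claimed exceeds the 725-day cap, so +725 days → 28 August 2009.
Response Delay Deduction: −174 days → 7 March 2009.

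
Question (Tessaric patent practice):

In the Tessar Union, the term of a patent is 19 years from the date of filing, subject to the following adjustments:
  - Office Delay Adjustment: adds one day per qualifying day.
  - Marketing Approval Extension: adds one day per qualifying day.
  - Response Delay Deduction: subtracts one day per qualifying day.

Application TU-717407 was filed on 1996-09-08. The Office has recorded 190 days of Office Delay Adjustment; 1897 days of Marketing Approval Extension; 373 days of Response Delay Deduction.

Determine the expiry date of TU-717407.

Base term: filing date + 19 years → 8 September 2015.
Office Delay Adjustment: +190 days → 16 March 2016.
Marketing Approval Extension: +1897 days → 26 May 2021.
Response Delay Deduction: −373 days → 18 May 2020.

2020-05-18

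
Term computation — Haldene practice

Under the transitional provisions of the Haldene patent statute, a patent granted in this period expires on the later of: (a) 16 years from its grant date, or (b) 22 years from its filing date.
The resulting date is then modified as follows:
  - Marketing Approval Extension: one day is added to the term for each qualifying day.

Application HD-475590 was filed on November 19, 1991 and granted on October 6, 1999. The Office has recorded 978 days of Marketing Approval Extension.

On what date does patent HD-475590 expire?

June 10, 2018

(a) grant + 16 years → 6 October 2015.
(b) filing + 22 years → 19 November 2013.
Later of the two: 6 October 2015.
Marketing Approval Extension: +978 days → 10 June 2018.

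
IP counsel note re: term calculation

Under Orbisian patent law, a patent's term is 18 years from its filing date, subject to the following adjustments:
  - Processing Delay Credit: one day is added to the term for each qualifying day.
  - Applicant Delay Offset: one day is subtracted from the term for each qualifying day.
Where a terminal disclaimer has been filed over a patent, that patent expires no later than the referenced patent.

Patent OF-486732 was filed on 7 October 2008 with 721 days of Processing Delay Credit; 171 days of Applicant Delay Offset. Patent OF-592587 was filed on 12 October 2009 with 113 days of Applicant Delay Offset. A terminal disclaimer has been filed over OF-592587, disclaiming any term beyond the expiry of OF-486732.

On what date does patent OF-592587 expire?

2027-06-21

Natural term of OF-592587:
  Base: filing + 18 years → 12 October 2027.
  Applicant Delay Offset: −113 days → 21 June 2027.
Expiry of referenced patent OF-486732:
  Base: filing + 18 years → 7 October 2026.
  Processing Delay Credit: +721 days → 27 September 2028.
  Applicant Delay Offset: −171 days → 9 April 2028.
Terminal disclaimer: OF-592587 expires on the earlier of 21 June 2027 and 9 April 2028.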